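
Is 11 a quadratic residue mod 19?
By Euler's criterion: 11^{9} ≡ 1 (mod 19). Since this equals 1, 11 is a QR.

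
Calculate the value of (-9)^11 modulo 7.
Using Fermat: (-9)^{6} ≡ 1 (mod 7). 11 ≡ 5 (mod 6). So (-9)^{11} ≡ (-9)^{5} ≡ 3 (mod 7)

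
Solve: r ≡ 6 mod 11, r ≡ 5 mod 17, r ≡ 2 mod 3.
M = 11 × 17 × 3 = 561. M₁ = 51, y₁ ≡ 8 mod 11. M₂ = 33, y₂ ≡ 16 mod 17. M₃ = 187, y₃ ≡ 1 mod 3. r = 6×51×8 + 5×33×16 + 2×187×1 ≡ 413 mod 561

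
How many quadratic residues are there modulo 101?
The squaring map on Z_101* is 2-to-1, so there are (100)/2 = 50 QRs.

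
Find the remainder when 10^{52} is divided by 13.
By Fermat: 10^{12} ≡ 1 mod 13. 52 = 4×12 + 4. So 10^{52} ≡ 10^{4} ≡ 3 mod 13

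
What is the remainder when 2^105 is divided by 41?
Using Fermat: 2^{40} ≡ 1 mod 41. 105 ≡ 25 mod 40. So 2^{105} ≡ 2^{25} ≡ 32 mod 41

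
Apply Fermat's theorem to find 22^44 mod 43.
By Fermat: 22^{42} ≡ 1 mod 43. So 22^{44} = 22^{42} · 22^{2} ≡ 22^{2} ≡ 11 mod 43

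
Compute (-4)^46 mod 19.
Using Fermat: (-4)^{18} ≡ 1 (mod 19). 46 ≡ 10 (mod 18). So (-4)^{46} ≡ (-4)^{10} ≡ 4 (mod 19)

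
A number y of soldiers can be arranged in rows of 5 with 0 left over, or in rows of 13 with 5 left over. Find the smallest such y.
M = 5 × 13 = 65. M₁ = 13, y₁ ≡ 2 (mod 5). M₂ = 5, y₂ ≡ 8 (mod 13). y = 0×13×2 + 5×5×8 ≡ 5 (mod 65)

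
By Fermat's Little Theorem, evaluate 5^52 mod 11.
By Fermat: 5^{10} ≡ 1 (mod 11). 52 = 5×10 + 2. So 5^{52} ≡ 5^{2} ≡ 3 (mod 11)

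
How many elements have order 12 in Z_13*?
A prime p has φ(p-1) primitive roots; here φ(12) = 4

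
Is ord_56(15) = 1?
Powers of 15 mod 56: 15^1≡15, 15^2≡1. 15^1≡15≢1, so ord ≠ 1. No, the actual order is 2.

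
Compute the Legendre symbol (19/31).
(19/31) = 19^{15} mod 31 = 1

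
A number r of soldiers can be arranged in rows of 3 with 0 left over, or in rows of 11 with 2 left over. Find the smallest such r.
M = 3 × 11 = 33. M₁ = 11, y₁ ≡ 2 mod 3. M₂ = 3, y₂ ≡ 4 mod 11. r = 0×11×2 + 2×3×4 ≡ 24 mod 33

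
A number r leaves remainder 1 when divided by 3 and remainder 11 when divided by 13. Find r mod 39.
M = 3 × 13 = 39. M₁ = 13, y₁ ≡ 1 mod 3. M₂ = 3, y₂ ≡ 9 mod 13. r = 1×13×1 + 11×3×9 ≡ 37 mod 39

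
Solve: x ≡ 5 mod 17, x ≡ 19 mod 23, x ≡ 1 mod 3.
M = 17 × 23 × 3 = 1173. M₁ = 69, y₁ ≡ 1 mod 17. M₂ = 51, y₂ ≡ 14 mod 23. M₃ = 391, y₃ ≡ 1 mod 3. x = 5×69×1 + 19×51×14 + 1×391×1 ≡ 226 mod 1173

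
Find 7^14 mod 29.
By repeated squaring mod 29: 7^{1}≡7, 7^{2}≡20, 7^{4}≡23, 7^{8}≡7. Then 7^{14} = 7^{8+4+2} ≡ 7 × 23 × 20 ≡ 1 mod 29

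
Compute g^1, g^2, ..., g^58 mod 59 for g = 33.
33^1, 33^2, ..., 33^{58} mod 59: [33, 27, 6, 21, 44, 36, 8, 28, 39, 48, 50, 57, 52, 5, 47, 17, 30, 46, 43, 3, 40, 22, 18, 4, 14, 49, 24, 25, 58, 26, 32, 53, 38, 15, 23, 51, 31, 20, 11, 9, 2, 7, 54, 12, 42, 29, 13, 16, 56, 19, 37, 41, 55, 45, 10, 35, 34, 1]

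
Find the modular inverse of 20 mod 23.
Since 23 is prime, by Fermat 20^(-1) ≡ 20^{21} ≡ 15 (mod 23). Verify: 20 × 15 = 300 ≡ 1 (mod 23)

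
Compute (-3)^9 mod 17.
By repeated squaring mod 17: (-3)^{1}≡14, (-3)^{2}≡9, (-3)^{4}≡13, (-3)^{8}≡16. Then (-3)^{9} = (-3)^{8+1} ≡ 16 × 14 ≡ 3 mod 17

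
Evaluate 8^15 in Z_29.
By repeated squaring mod 29: 8^{1}≡8, 8^{2}≡6, 8^{4}≡7, 8^{8}≡20. Then 8^{15} = 8^{8+4+2+1} ≡ 20 × 7 × 6 × 8 ≡ 21 mod 29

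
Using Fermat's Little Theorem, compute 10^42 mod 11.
By Fermat: 10^{10} ≡ 1 mod 11. 42 = 4×10 + 2. So 10^{42} ≡ 10^{2} ≡ 1 mod 11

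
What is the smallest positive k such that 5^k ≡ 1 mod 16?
Powers of 5 mod 16: 5^1≡5, 5^2≡9, 5^3≡13, 5^4≡1. So the order of 5 is 4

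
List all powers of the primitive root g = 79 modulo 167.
79^1, 79^2, ..., 79^{166} mod 167: [79, 62, 55, 3, 70, 19, 165, 9, 43, 57, 161, 27, 129, 4, 149, 81, 53, 12, 113, 76, 159, 36, 5, 61, 143, 108, 15, 16, 95, 157, 45, 48, 118, 137, 135, 144, 20, 77, 71, 98, 60, 64, 46, 127, 13, 25, 138, 47, 39, 75, 80, 141, 117, 58, 73, 89, 17, 7, 52, 100, 51, 21, 156, 133, 153, 63, 134, 65, 125, 22, 68, 28, 41, 66, 37, 84, 123, 31, 111, 85, 35, 93, 166, 88, 105, 112, 164, 97, 148, 2, 158, 124, 110, 6, 140, 38, 163, 18, 86, 114, 155, 54, 91, 8, 131, 162, 106, 24, 59, 152, 151, 72, 10, 122, 119, 49, 30, 32, 23, 147, 90, 96, 69, 107, 103, 121, 40, 154, 142, 29, 120, 128, 92, 87, 26, 50, 109, 94, 78, 150, 160, 115, 67, 116, 146, 11, 34, 14, 104, 33, 102, 42, 145, 99, 139, 126, 101, 130, 83, 44, 136, 56, 82, 132, 74, 1]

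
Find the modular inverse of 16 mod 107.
Since 107 is prime, by Fermat 16^(-1) ≡ 16^{105} ≡ 87 mod 107. Verify: 16 × 87 = 1392 ≡ 1 mod 107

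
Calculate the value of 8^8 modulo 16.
By repeated squaring (mod 16): 8^{1}≡8, 8^{2}≡0, 8^{4}≡0, 8^{8}≡0. So 8^{8} ≡ 0 (mod 16)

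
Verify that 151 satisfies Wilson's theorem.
(150)! mod 151 = 150. Since this equals -1 mod 151, Wilson confirms 151 is prime.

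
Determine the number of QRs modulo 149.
The squaring map on Z_149* is 2-to-1, so there are (148)/2 = 74 QRs.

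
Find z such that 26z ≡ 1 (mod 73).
Since 73 is prime, by Fermat 26^(-1) ≡ 26^{71} ≡ 59 (mod 73). Verify: 26 × 59 = 1534 ≡ 1 (mod 73)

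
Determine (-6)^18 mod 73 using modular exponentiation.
By repeated squaring (mod 73): (-6)^{1}≡67, (-6)^{2}≡36, (-6)^{4}≡55, (-6)^{8}≡32, (-6)^{16}≡2. Then (-6)^{18} = (-6)^{16+2} ≡ 2 × 36 ≡ 72 (mod 73)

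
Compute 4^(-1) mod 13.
Since 13 is prime, by Fermat 4^(-1) ≡ 4^{11} ≡ 10 mod 13. Verify: 4 × 10 = 40 ≡ 1 mod 13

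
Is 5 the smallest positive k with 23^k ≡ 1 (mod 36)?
Powers of 23 mod 36: 23^1≡23, 23^2≡25, 23^3≡35, 23^4≡13, 23^5≡11, 23^6≡1. 23^5≡11≢1, so ord ≠ 5. No, the actual order is 6.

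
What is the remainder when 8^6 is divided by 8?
By repeated squaring mod 8: 8^{1}≡0, 8^{2}≡0, 8^{4}≡0. Then 8^{6} = 8^{4+2} ≡ 0 × 0 ≡ 0 mod 8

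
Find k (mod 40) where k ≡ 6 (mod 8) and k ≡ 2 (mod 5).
M = 8 × 5 = 40. M₁ = 5, y₁ ≡ 5 (mod 8). M₂ = 8, y₂ ≡ 2 (mod 5). k = 6×5×5 + 2×8×2 ≡ 22 (mod 40)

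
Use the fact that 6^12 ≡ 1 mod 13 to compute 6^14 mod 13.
By Fermat: 6^{12} ≡ 1 mod 13. So 6^{14} = 6^{12} · 6^{2} ≡ 6^{2} ≡ 10 mod 13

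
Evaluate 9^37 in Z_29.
Using Fermat: 9^{28} ≡ 1 mod 29. 37 ≡ 9 mod 28. So 9^{37} ≡ 9^{9} ≡ 6 mod 29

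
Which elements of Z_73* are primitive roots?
There are φ(72) = 24 primitive roots mod 73: {5, 11, 13, 14, 15, 20, 26, 28, 29, 31, 33, 34, 39, 40, 42, 44, 45, 47, 53, 58, 59, 60, 62, 68}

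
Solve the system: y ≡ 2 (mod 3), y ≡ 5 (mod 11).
M = 3 × 11 = 33. M₁ = 11, y₁ ≡ 2 (mod 3). M₂ = 3, y₂ ≡ 4 (mod 11). y = 2×11×2 + 5×3×4 ≡ 5 (mod 33)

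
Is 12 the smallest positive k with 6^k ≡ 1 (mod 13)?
Powers of 6 mod 13: 6^1≡6, 6^2≡10, 6^3≡8, 6^4≡9, 6^5≡2, 6^6≡12, 6^7≡7, 6^8≡3, 6^9≡5, 6^10≡4, 6^11≡11, 6^12≡1. First k with 6^k≡1 is k=12. Yes, ord_13(6) = 12.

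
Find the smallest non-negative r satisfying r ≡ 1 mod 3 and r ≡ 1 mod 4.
M = 3 × 4 = 12. M₁ = 4, y₁ ≡ 1 mod 3. M₂ = 3, y₂ ≡ 3 mod 4. r = 1×4×1 + 1×3×3 ≡ 1 mod 12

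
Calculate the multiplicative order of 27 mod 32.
Powers of 27 mod 32: 27^1≡27, 27^2≡25, 27^3≡3, 27^4≡17, 27^5≡11, 27^6≡9, 27^7≡19, 27^8≡1. So the order of 27 is 8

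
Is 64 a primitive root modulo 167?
64^{83} ≡ 1 (mod 167) and 83 < 166, so ord_167(64) = 83 ≠ 166 and 64 is not a primitive root.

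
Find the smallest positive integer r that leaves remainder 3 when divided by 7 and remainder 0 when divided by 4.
M = 7 × 4 = 28. M₁ = 4, y₁ ≡ 2 mod 7. M₂ = 7, y₂ ≡ 3 mod 4. r = 3×4×2 + 0×7×3 ≡ 24 mod 28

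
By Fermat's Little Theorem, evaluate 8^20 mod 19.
By Fermat: 8^{18} ≡ 1 (mod 19). So 8^{20} = 8^{18} · 8^{2} ≡ 8^{2} ≡ 7 (mod 19)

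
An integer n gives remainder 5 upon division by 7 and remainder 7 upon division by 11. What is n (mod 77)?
M = 7 × 11 = 77. M₁ = 11, y₁ ≡ 2 (mod 7). M₂ = 7, y₂ ≡ 8 (mod 11). n = 5×11×2 + 7×7×8 ≡ 40 (mod 77)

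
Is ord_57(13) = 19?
Powers of 13 mod 57: 13^1≡13, 13^2≡55, 13^3≡31, 13^4≡4, 13^5≡52, 13^6≡49, 13^7≡10, 13^8≡16, 13^9≡37, 13^10≡25, 13^11≡40, 13^12≡7, 13^13≡34, 13^14≡43, 13^15≡46, 13^16≡28, 13^17≡22, 13^18≡1. Already 13^18≡1, so the order is 18 < 19. No, the actual order is 18.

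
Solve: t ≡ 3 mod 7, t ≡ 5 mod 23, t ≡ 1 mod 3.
M = 7 × 23 × 3 = 483. M₁ = 69, y₁ ≡ 6 mod 7. M₂ = 21, y₂ ≡ 11 mod 23. M₃ = 161, y₃ ≡ 2 mod 3. t = 3×69×6 + 5×21×11 + 1×161×2 ≡ 304 mod 483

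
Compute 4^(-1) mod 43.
Since 43 is prime, by Fermat 4^(-1) ≡ 4^{41} ≡ 11 mod 43. Verify: 4 × 11 = 44 ≡ 1 mod 43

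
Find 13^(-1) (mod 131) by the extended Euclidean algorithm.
Extended GCD: 13(-10) + 131(1) = 1. So 13^(-1) ≡ -10 ≡ 121 (mod 131). Verify: 13 × 121 = 1573 ≡ 1 (mod 131)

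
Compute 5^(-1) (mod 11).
Since 11 is prime, by Fermat 5^(-1) ≡ 5^{9} ≡ 9 (mod 11). Verify: 5 × 9 = 45 ≡ 1 (mod 11)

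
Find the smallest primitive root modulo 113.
g = 3. Powers: [3, 9, 27, 81, 17, 51, 40, 7, 21, ...] generates all 112 non-zero residues.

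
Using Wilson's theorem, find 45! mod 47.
(46)! = (45)! × (46) ≡ -1 mod 47. So (45)! ≡ -1 × (46)^(-1) ≡ (-1)×(-1) = 1 mod 47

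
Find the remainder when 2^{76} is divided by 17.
By Fermat: 2^{16} ≡ 1 mod 17. 76 = 4×16 + 12. So 2^{76} ≡ 2^{12} ≡ 16 mod 17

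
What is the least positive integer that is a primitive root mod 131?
g = 2. For each prime q|130: 2^{65}≡130, 2^{26}≡53, 2^{10}≡107, none ≡ 1, so ord_131(2) = 130 and 2 is a primitive root.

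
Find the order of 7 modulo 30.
Powers of 7 mod 30: 7^1≡7, 7^2≡19, 7^3≡13, 7^4≡1. ord_30(7) = 4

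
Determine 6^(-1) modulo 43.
Since 43 is prime, by Fermat 6^(-1) ≡ 6^{41} ≡ 36 (mod 43). Verify: 6 × 36 = 216 ≡ 1 (mod 43)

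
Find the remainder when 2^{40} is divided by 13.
By Fermat: 2^{12} ≡ 1 (mod 13). 40 = 3×12 + 4. So 2^{40} ≡ 2^{4} ≡ 3 (mod 13)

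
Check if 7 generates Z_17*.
ord_17(7) divides 16. For each prime q|16: 7^{8}≡16, none ≡ 1. So 7 has order 16 and is a primitive root mod 17.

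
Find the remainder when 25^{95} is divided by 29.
By Fermat: 25^{28} ≡ 1 (mod 29). 95 = 3×28 + 11. So 25^{95} ≡ 25^{11} ≡ 24 (mod 29)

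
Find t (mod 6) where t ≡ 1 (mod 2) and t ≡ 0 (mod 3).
M = 2 × 3 = 6. M₁ = 3, y₁ ≡ 1 (mod 2). M₂ = 2, y₂ ≡ 2 (mod 3). t = 1×3×1 + 0×2×2 ≡ 3 (mod 6)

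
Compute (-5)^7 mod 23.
By repeated squaring (mod 23): (-5)^{1}≡18, (-5)^{2}≡2, (-5)^{4}≡4. Then (-5)^{7} = (-5)^{4+2+1} ≡ 4 × 2 × 18 ≡ 6 (mod 23)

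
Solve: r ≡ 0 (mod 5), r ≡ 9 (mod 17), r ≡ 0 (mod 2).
M = 5 × 17 × 2 = 170. M₁ = 34, y₁ ≡ 4 (mod 5). M₂ = 10, y₂ ≡ 12 (mod 17). M₃ = 85, y₃ ≡ 1 (mod 2). r = 0×34×4 + 9×10×12 + 0×85×1 ≡ 60 (mod 170)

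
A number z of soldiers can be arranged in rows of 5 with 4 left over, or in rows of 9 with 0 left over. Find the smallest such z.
M = 5 × 9 = 45. M₁ = 9, y₁ ≡ 4 (mod 5). M₂ = 5, y₂ ≡ 2 (mod 9). z = 4×9×4 + 0×5×2 ≡ 9 (mod 45)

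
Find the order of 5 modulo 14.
Powers of 5 mod 14: 5^1≡5, 5^2≡11, 5^3≡13, 5^4≡9, 5^5≡3, 5^6≡1. ord_14(5) = 6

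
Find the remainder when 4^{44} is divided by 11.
By Fermat: 4^{10} ≡ 1 mod 11. 44 = 4×10 + 4. So 4^{44} ≡ 4^{4} ≡ 3 mod 11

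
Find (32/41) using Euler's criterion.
(32/41) = 32^{20} mod 41 = 1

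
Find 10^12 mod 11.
Using Fermat: 10^{10} ≡ 1 mod 11. 12 ≡ 2 mod 10. So 10^{12} ≡ 10^{2} ≡ 1 mod 11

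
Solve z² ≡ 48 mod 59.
The square roots of 48 mod 59 are 15 and 44. Verify: 15² = 225 ≡ 48 mod 59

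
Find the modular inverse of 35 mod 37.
Since 37 is prime, by Fermat 35^(-1) ≡ 35^{35} ≡ 18 (mod 37). Verify: 35 × 18 = 630 ≡ 1 (mod 37)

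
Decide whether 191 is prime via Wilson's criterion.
(190)! mod 191 = 190. Since 190 ≡ -1 mod 191, 191 is prime.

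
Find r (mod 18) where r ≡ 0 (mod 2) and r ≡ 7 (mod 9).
M = 2 × 9 = 18. M₁ = 9, y₁ ≡ 1 (mod 2). M₂ = 2, y₂ ≡ 5 (mod 9). r = 0×9×1 + 7×2×5 ≡ 16 (mod 18)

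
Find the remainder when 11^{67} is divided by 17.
By Fermat: 11^{16} ≡ 1 mod 17. 67 = 4×16 + 3. So 11^{67} ≡ 11^{3} ≡ 5 mod 17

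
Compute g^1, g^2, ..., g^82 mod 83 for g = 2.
2^1, 2^2, ..., 2^{82} mod 83: [2, 4, 8, 16, 32, 64, 45, 7, 14, 28, 56, 29, 58, 33, 66, 49, 15, 30, 60, 37, 74, 65, 47, 11, 22, 44, 5, 10, 20, 40, 80, 77, 71, 59, 35, 70, 57, 31, 62, 41, 82, 81, 79, 75, 67, 51, 19, 38, 76, 69, 55, 27, 54, 25, 50, 17, 34, 68, 53, 23, 46, 9, 18, 36, 72, 61, 39, 78, 73, 63, 43, 3, 6, 12, 24, 48, 13, 26, 52, 21, 42, 1]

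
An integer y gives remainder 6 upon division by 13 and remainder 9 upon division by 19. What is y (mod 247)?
M = 13 × 19 = 247. M₁ = 19, y₁ ≡ 11 (mod 13). M₂ = 13, y₂ ≡ 3 (mod 19). y = 6×19×11 + 9×13×3 ≡ 123 (mod 247)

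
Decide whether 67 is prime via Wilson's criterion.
(66)! mod 67 = 66. Since 66 ≡ -1 mod 67, 67 is prime.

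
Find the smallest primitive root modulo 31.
g = 3. Powers: [3, 9, 27, 19, 26, 16, 17, ...] generates all 30 non-zero residues.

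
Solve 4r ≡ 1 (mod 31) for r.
Since 31 is prime, by Fermat 4^(-1) ≡ 4^{29} ≡ 8 (mod 31). Verify: 4 × 8 = 32 ≡ 1 (mod 31)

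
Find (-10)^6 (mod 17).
By repeated squaring (mod 17): (-10)^{1}≡7, (-10)^{2}≡15, (-10)^{4}≡4. Then (-10)^{6} = (-10)^{4+2} ≡ 4 × 15 ≡ 9 (mod 17)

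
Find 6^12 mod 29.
By repeated squaring mod 29: 6^{1}≡6, 6^{2}≡7, 6^{4}≡20, 6^{8}≡23. Then 6^{12} = 6^{8+4} ≡ 23 × 20 ≡ 25 mod 29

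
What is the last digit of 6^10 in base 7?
Using Fermat: 6^{6} ≡ 1 (mod 7). 10 ≡ 4 (mod 6). So 6^{10} ≡ 6^{4} ≡ 1 (mod 7)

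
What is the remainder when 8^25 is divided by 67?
By repeated squaring (mod 67): 8^{1}≡8, 8^{2}≡64, 8^{4}≡9, 8^{8}≡14, 8^{16}≡62. Then 8^{25} = 8^{16+8+1} ≡ 62 × 14 × 8 ≡ 43 (mod 67)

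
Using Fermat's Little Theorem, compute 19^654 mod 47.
By Fermat: 19^{46} ≡ 1 mod 47. 654 ≡ 10 mod 46. So 19^{654} ≡ 19^{10} ≡ 4 mod 47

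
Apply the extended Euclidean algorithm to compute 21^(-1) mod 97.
Extended GCD: 21(37) + 97(-8) = 1. So 21^(-1) ≡ 37 mod 97. Verify: 21 × 37 = 777 ≡ 1 mod 97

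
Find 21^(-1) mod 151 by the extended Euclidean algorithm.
Extended GCD: 21(36) + 151(-5) = 1. So 21^(-1) ≡ 36 mod 151. Verify: 21 × 36 = 756 ≡ 1 mod 151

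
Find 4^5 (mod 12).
By repeated squaring (mod 12): 4^{1}≡4, 4^{2}≡4, 4^{4}≡4. Then 4^{5} = 4^{4+1} ≡ 4 × 4 ≡ 4 (mod 12)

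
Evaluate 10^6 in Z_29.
By repeated squaring mod 29: 10^{1}≡10, 10^{2}≡13, 10^{4}≡24. Then 10^{6} = 10^{4+2} ≡ 24 × 13 ≡ 22 mod 29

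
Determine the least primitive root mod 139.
g = 2. Powers: [2, 4, 8, 16, 32, 64, 128, 117, 95, ...] generates all 138 non-zero residues.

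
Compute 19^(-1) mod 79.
Since 79 is prime, by Fermat 19^(-1) ≡ 19^{77} ≡ 25 mod 79. Verify: 19 × 25 = 475 ≡ 1 mod 79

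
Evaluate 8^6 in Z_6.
By repeated squaring (mod 6): 8^{1}≡2, 8^{2}≡4, 8^{4}≡4. Then 8^{6} = 8^{4+2} ≡ 4 × 4 ≡ 4 (mod 6)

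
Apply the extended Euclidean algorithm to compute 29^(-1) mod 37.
Extended GCD: 29(-14) + 37(11) = 1. So 29^(-1) ≡ -14 ≡ 23 mod 37. Verify: 29 × 23 = 667 ≡ 1 mod 37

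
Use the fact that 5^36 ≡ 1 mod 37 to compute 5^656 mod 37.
By Fermat: 5^{36} ≡ 1 mod 37. 656 ≡ 8 mod 36. So 5^{656} ≡ 5^{8} ≡ 16 mod 37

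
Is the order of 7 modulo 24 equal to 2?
Powers of 7 mod 24: 7^1≡7, 7^2≡1. First k with 7^k≡1 is k=2. Yes, ord_24(7) = 2.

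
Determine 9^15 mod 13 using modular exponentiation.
Using Fermat: 9^{12} ≡ 1 mod 13. 15 ≡ 3 mod 12. So 9^{15} ≡ 9^{3} ≡ 1 mod 13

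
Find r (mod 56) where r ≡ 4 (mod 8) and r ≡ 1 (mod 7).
M = 8 × 7 = 56. M₁ = 7, y₁ ≡ 7 (mod 8). M₂ = 8, y₂ ≡ 1 (mod 7). r = 4×7×7 + 1×8×1 ≡ 36 (mod 56)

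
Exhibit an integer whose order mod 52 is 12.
15 has order 12 mod 52 since 15^{12} ≡ 1 (mod 52) and no smaller power works.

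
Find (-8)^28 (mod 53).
By repeated squaring (mod 53): (-8)^{1}≡45, (-8)^{2}≡11, (-8)^{4}≡15, (-8)^{8}≡13, (-8)^{16}≡10. Then (-8)^{28} = (-8)^{16+8+4} ≡ 10 × 13 × 15 ≡ 42 (mod 53)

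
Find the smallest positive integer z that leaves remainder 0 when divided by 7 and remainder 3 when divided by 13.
M = 7 × 13 = 91. M₁ = 13, y₁ ≡ 6 mod 7. M₂ = 7, y₂ ≡ 2 mod 13. z = 0×13×6 + 3×7×2 ≡ 42 mod 91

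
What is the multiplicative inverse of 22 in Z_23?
Since 23 is prime, by Fermat 22^(-1) ≡ 22^{21} ≡ 22 (mod 23). Verify: 22 × 22 = 484 ≡ 1 (mod 23)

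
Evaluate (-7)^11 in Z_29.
By repeated squaring (mod 29): (-7)^{1}≡22, (-7)^{2}≡20, (-7)^{4}≡23, (-7)^{8}≡7. Then (-7)^{11} = (-7)^{8+2+1} ≡ 7 × 20 × 22 ≡ 6 (mod 29)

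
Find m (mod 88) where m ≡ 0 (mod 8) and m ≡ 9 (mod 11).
M = 8 × 11 = 88. M₁ = 11, y₁ ≡ 3 (mod 8). M₂ = 8, y₂ ≡ 7 (mod 11). m = 0×11×3 + 9×8×7 ≡ 64 (mod 88)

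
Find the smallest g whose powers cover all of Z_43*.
g = 3. For each prime q|42: 3^{21}≡42, 3^{14}≡36, 3^{6}≡41, none ≡ 1, so ord_43(3) = 42 and 3 is a primitive root.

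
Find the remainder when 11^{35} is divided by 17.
By Fermat: 11^{16} ≡ 1 (mod 17). 35 = 2×16 + 3. So 11^{35} ≡ 11^{3} ≡ 5 (mod 17)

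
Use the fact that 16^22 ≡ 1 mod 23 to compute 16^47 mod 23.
By Fermat: 16^{22} ≡ 1 mod 23. 47 = 2×22 + 3. So 16^{47} ≡ 16^{3} ≡ 2 mod 23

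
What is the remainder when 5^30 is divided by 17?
Using Fermat: 5^{16} ≡ 1 mod 17. 30 ≡ 14 mod 16. So 5^{30} ≡ 5^{14} ≡ 15 mod 17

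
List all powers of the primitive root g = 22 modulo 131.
22^1, 22^2, ..., 22^{130} mod 131: [22, 91, 37, 28, 92, 59, 119, 129, 87, 80, 57, 75, 78, 13, 24, 4, 88, 102, 17, 112, 106, 105, 83, 123, 86, 58, 97, 38, 50, 52, 96, 16, 90, 15, 68, 55, 31, 27, 70, 99, 82, 101, 126, 21, 69, 77, 122, 64, 98, 60, 10, 89, 124, 108, 18, 3, 66, 11, 111, 84, 14, 46, 95, 125, 130, 109, 40, 94, 103, 39, 72, 12, 2, 44, 51, 74, 56, 53, 118, 107, 127, 43, 29, 114, 19, 25, 26, 48, 8, 45, 73, 34, 93, 81, 79, 35, 115, 41, 116, 63, 76, 100, 104, 61, 32, 49, 30, 5, 110, 62, 54, 9, 67, 33, 71, 121, 42, 7, 23, 113, 128, 65, 120, 20, 47, 117, 85, 36, 6, 1]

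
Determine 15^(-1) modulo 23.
Since 23 is prime, by Fermat 15^(-1) ≡ 15^{21} ≡ 20 (mod 23). Verify: 15 × 20 = 300 ≡ 1 (mod 23)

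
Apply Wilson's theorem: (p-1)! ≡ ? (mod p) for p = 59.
By Wilson's theorem, (58)! ≡ -1 ≡ 58 mod 59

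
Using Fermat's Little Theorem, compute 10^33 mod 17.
By Fermat: 10^{16} ≡ 1 mod 17. 33 = 2×16 + 1. So 10^{33} ≡ 10^{1} ≡ 10 mod 17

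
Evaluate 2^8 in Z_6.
By repeated squaring mod 6: 2^{1}≡2, 2^{2}≡4, 2^{4}≡4, 2^{8}≡4. So 2^{8} ≡ 4 mod 6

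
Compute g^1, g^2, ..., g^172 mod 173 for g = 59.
59^1, 59^2, ..., 59^{172} mod 173: [59, 21, 28, 95, 69, 92, 65, 29, 154, 90, 120, 160, 98, 73, 155, 149, 141, 15, 20, 142, 74, 41, 170, 169, 110, 89, 61, 139, 70, 151, 86, 57, 76, 159, 39, 52, 127, 54, 72, 96, 128, 113, 93, 124, 50, 9, 12, 16, 79, 163, 102, 136, 66, 88, 2, 118, 42, 56, 17, 138, 11, 130, 58, 135, 7, 67, 147, 23, 146, 137, 125, 109, 30, 40, 111, 148, 82, 167, 165, 47, 5, 122, 105, 140, 129, 172, 114, 152, 145, 78, 104, 81, 108, 144, 19, 83, 53, 13, 75, 100, 18, 24, 32, 158, 153, 31, 99, 132, 3, 4, 63, 84, 112, 34, 103, 22, 87, 116, 97, 14, 134, 121, 46, 119, 101, 77, 45, 60, 80, 49, 123, 164, 161, 157, 94, 10, 71, 37, 107, 85, 171, 55, 131, 117, 156, 35, 162, 43, 115, 38, 166, 106, 26, 150, 27, 36, 48, 64, 143, 133, 62, 25, 91, 6, 8, 126, 168, 51, 68, 33, 44, 1]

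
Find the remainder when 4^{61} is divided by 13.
By Fermat: 4^{12} ≡ 1 (mod 13). 61 = 5×12 + 1. So 4^{61} ≡ 4^{1} ≡ 4 (mod 13)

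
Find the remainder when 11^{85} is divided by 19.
By Fermat: 11^{18} ≡ 1 mod 19. 85 = 4×18 + 13. So 11^{85} ≡ 11^{13} ≡ 11 mod 19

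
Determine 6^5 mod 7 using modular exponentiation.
By repeated squaring mod 7: 6^{1}≡6, 6^{2}≡1, 6^{4}≡1. Then 6^{5} = 6^{4+1} ≡ 1 × 6 ≡ 6 mod 7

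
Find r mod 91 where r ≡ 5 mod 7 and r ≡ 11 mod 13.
M = 7 × 13 = 91. M₁ = 13, y₁ ≡ 6 mod 7. M₂ = 7, y₂ ≡ 2 mod 13. r = 5×13×6 + 11×7×2 ≡ 89 mod 91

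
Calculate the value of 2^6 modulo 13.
By repeated squaring mod 13: 2^{1}≡2, 2^{2}≡4, 2^{4}≡3. Then 2^{6} = 2^{4+2} ≡ 3 × 4 ≡ 12 mod 13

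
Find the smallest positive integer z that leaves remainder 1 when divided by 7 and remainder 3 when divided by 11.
M = 7 × 11 = 77. M₁ = 11, y₁ ≡ 2 (mod 7). M₂ = 7, y₂ ≡ 8 (mod 11). z = 1×11×2 + 3×7×8 ≡ 36 (mod 77)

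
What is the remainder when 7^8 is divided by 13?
By repeated squaring (mod 13): 7^{1}≡7, 7^{2}≡10, 7^{4}≡9, 7^{8}≡3. So 7^{8} ≡ 3 (mod 13)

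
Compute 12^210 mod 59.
Using Fermat: 12^{58} ≡ 1 mod 59. 210 ≡ 36 mod 58. So 12^{210} ≡ 12^{36} ≡ 46 mod 59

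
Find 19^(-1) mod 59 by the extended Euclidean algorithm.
Extended GCD: 19(28) + 59(-9) = 1. So 19^(-1) ≡ 28 mod 59. Verify: 19 × 28 = 532 ≡ 1 mod 59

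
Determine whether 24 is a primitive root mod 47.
24^{23} ≡ 1 (mod 47) and 23 < 46, so ord_47(24) = 23 ≠ 46 and 24 is not a primitive root.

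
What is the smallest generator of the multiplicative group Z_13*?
g = 2. Powers: [2, 4, 8, 3, 6, 12, 11, ...] generates all 12 non-zero residues.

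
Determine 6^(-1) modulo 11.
Since 11 is prime, by Fermat 6^(-1) ≡ 6^{9} ≡ 2 (mod 11). Verify: 6 × 2 = 12 ≡ 1 (mod 11)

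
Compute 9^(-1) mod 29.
Since 29 is prime, by Fermat 9^(-1) ≡ 9^{27} ≡ 13 mod 29. Verify: 9 × 13 = 117 ≡ 1 mod 29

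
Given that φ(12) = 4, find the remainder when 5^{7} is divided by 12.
By Euler: 5^{4} ≡ 1 (mod 12) since gcd(5, 12) = 1. 7 = 1×4 + 3. So 5^{7} ≡ 5^{3} ≡ 5 (mod 12)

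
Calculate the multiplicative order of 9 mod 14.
Powers of 9 mod 14: 9^1≡9, 9^2≡11, 9^3≡1. Order = 3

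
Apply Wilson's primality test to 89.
(88)! mod 89 = 88. Since 88 ≡ -1 (mod 89), 89 is prime.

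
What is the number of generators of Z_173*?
There are φ(173-1) = φ(172) = 84 primitive roots modulo 173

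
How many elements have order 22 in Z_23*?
Number of primitive roots mod 23 = φ(p-1) = φ(22) = 10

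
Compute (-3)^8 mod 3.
By repeated squaring mod 3: (-3)^{1}≡0, (-3)^{2}≡0, (-3)^{4}≡0, (-3)^{8}≡0. So (-3)^{8} ≡ 0 mod 3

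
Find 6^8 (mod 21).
By repeated squaring (mod 21): 6^{1}≡6, 6^{2}≡15, 6^{4}≡15, 6^{8}≡15. So 6^{8} ≡ 15 (mod 21)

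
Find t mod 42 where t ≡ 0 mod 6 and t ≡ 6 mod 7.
M = 6 × 7 = 42. M₁ = 7, y₁ ≡ 1 mod 6. M₂ = 6, y₂ ≡ 6 mod 7. t = 0×7×1 + 6×6×6 ≡ 6 mod 42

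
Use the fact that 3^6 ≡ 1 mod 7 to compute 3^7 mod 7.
By Fermat: 3^{6} ≡ 1 mod 7. So 3^{7} = 3^{6} · 3^{1} ≡ 3^{1} ≡ 3 mod 7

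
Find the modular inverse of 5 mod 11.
Since 11 is prime, by Fermat 5^(-1) ≡ 5^{9} ≡ 9 (mod 11). Verify: 5 × 9 = 45 ≡ 1 (mod 11)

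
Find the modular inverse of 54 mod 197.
Since 197 is prime, by Fermat 54^(-1) ≡ 54^{195} ≡ 135 (mod 197). Verify: 54 × 135 = 7290 ≡ 1 (mod 197)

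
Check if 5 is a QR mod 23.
By Euler's criterion: 5^{11} ≡ 22 mod 23. Since this equals -1 (≡ 22), 5 is not a QR.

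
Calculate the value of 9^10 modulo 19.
By repeated squaring mod 19: 9^{1}≡9, 9^{2}≡5, 9^{4}≡6, 9^{8}≡17. Then 9^{10} = 9^{8+2} ≡ 17 × 5 ≡ 9 mod 19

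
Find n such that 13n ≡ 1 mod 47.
Since 47 is prime, by Fermat 13^(-1) ≡ 13^{45} ≡ 29 mod 47. Verify: 13 × 29 = 377 ≡ 1 mod 47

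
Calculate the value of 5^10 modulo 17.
By repeated squaring (mod 17): 5^{1}≡5, 5^{2}≡8, 5^{4}≡13, 5^{8}≡16. Then 5^{10} = 5^{8+2} ≡ 16 × 8 ≡ 9 (mod 17)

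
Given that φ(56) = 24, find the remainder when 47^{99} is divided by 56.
By Euler: 47^{24} ≡ 1 (mod 56) since gcd(47, 56) = 1. 99 = 4×24 + 3. So 47^{99} ≡ 47^{3} ≡ 55 (mod 56)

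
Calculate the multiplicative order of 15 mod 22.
Powers of 15 mod 22: 15^1≡15, 15^2≡5, 15^3≡9, 15^4≡3, 15^5≡1. So the order of 15 is 5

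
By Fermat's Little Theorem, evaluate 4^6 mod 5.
By Fermat: 4^{4} ≡ 1 (mod 5). So 4^{6} = 4^{4} · 4^{2} ≡ 4^{2} ≡ 1 (mod 5)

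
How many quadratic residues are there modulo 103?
For prime 103, there are (p-1)/2 = (103-1)/2 = 51 quadratic residues (excluding 0).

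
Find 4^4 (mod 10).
4^{4} = 256 ≡ 6 (mod 10)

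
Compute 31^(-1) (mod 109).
Since 109 is prime, by Fermat 31^(-1) ≡ 31^{107} ≡ 102 (mod 109). Verify: 31 × 102 = 3162 ≡ 1 (mod 109)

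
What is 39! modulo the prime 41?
(40)! = (39)! × (40) ≡ -1 (mod 41). So (39)! ≡ -1 × (40)^(-1) ≡ (-1)×(-1) = 1 (mod 41)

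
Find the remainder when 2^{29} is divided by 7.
By Fermat: 2^{6} ≡ 1 (mod 7). 29 = 4×6 + 5. So 2^{29} ≡ 2^{5} ≡ 4 (mod 7)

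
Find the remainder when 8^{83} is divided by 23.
By Fermat: 8^{22} ≡ 1 mod 23. 83 = 3×22 + 17. So 8^{83} ≡ 8^{17} ≡ 13 mod 23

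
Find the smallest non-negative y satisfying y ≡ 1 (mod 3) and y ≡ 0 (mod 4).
M = 3 × 4 = 12. M₁ = 4, y₁ ≡ 1 (mod 3). M₂ = 3, y₂ ≡ 3 (mod 4). y = 1×4×1 + 0×3×3 ≡ 4 (mod 12)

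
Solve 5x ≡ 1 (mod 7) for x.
Since 7 is prime, by Fermat 5^(-1) ≡ 5^{5} ≡ 3 (mod 7). Verify: 5 × 3 = 15 ≡ 1 (mod 7)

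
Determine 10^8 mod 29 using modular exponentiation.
By repeated squaring (mod 29): 10^{1}≡10, 10^{2}≡13, 10^{4}≡24, 10^{8}≡25. So 10^{8} ≡ 25 (mod 29)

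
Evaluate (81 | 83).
(81/83) = 81^{41} mod 83 = 1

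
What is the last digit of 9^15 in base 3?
By repeated squaring mod 3: 9^{1}≡0, 9^{2}≡0, 9^{4}≡0, 9^{8}≡0. Then 9^{15} = 9^{8+4+2+1} ≡ 0 × 0 × 0 × 0 ≡ 0 mod 3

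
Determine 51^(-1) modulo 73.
Since 73 is prime, by Fermat 51^(-1) ≡ 51^{71} ≡ 63 (mod 73). Verify: 51 × 63 = 3213 ≡ 1 (mod 73)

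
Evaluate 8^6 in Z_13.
By repeated squaring mod 13: 8^{1}≡8, 8^{2}≡12, 8^{4}≡1. Then 8^{6} = 8^{4+2} ≡ 1 × 12 ≡ 12 mod 13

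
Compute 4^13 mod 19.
By repeated squaring mod 19: 4^{1}≡4, 4^{2}≡16, 4^{4}≡9, 4^{8}≡5. Then 4^{13} = 4^{8+4+1} ≡ 5 × 9 × 4 ≡ 9 mod 19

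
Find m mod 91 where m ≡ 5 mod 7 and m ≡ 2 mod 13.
M = 7 × 13 = 91. M₁ = 13, y₁ ≡ 6 mod 7. M₂ = 7, y₂ ≡ 2 mod 13. m = 5×13×6 + 2×7×2 ≡ 54 mod 91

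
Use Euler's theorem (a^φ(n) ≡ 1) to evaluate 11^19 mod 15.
By Euler: 11^{8} ≡ 1 (mod 15) since gcd(11, 15) = 1. 19 = 2×8 + 3. So 11^{19} ≡ 11^{3} ≡ 11 (mod 15)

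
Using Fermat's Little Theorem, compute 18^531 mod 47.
By Fermat: 18^{46} ≡ 1 mod 47. 531 ≡ 25 mod 46. So 18^{531} ≡ 18^{25} ≡ 42 mod 47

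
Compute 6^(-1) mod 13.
Since 13 is prime, by Fermat 6^(-1) ≡ 6^{11} ≡ 11 mod 13. Verify: 6 × 11 = 66 ≡ 1 mod 13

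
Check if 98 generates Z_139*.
ord_139(98) divides 138. For each prime q|138: 98^{69}≡138, 98^{46}≡42, 98^{6}≡112, none ≡ 1. So 98 has order 138 and is a primitive root mod 139.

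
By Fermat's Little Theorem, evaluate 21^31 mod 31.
By Fermat: 21^{30} ≡ 1 mod 31. So 21^{31} = 21^{30} · 21^{1} ≡ 21^{1} ≡ 21 mod 31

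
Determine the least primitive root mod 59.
g = 2. Powers: [2, 4, 8, 16, 32, 5, 10, 20, 40, ...] generates all 58 non-zero residues.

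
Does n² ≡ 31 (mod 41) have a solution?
By Euler's criterion: 31^{20} ≡ 1 (mod 41). Since this equals 1, 31 is a QR.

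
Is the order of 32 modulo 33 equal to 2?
Powers of 32 mod 33: 32^1≡32, 32^2≡1. First k with 32^k≡1 is k=2. Yes, ord_33(32) = 2.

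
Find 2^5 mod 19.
By repeated squaring mod 19: 2^{1}≡2, 2^{2}≡4, 2^{4}≡16. Then 2^{5} = 2^{4+1} ≡ 16 × 2 ≡ 13 mod 19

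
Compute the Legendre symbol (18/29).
(18/29) = 18^{14} mod 29 = -1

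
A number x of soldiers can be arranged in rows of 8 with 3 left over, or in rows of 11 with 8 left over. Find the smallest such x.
M = 8 × 11 = 88. M₁ = 11, y₁ ≡ 3 (mod 8). M₂ = 8, y₂ ≡ 7 (mod 11). x = 3×11×3 + 8×8×7 ≡ 19 (mod 88)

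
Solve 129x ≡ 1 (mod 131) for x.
Since 131 is prime, by Fermat 129^(-1) ≡ 129^{129} ≡ 65 (mod 131). Verify: 129 × 65 = 8385 ≡ 1 (mod 131)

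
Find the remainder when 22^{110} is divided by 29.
By Fermat: 22^{28} ≡ 1 mod 29. 110 = 3×28 + 26. So 22^{110} ≡ 22^{26} ≡ 16 mod 29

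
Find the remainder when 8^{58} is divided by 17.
By Fermat: 8^{16} ≡ 1 (mod 17). 58 = 3×16 + 10. So 8^{58} ≡ 8^{10} ≡ 13 (mod 17)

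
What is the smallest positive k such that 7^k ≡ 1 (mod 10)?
Powers of 7 mod 10: 7^1≡7, 7^2≡9, 7^3≡3, 7^4≡1. Order = 4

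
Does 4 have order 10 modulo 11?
4^{5} ≡ 1 (mod 11) and 5 < 10, so ord_11(4) = 5 ≠ 10 and 4 is not a primitive root.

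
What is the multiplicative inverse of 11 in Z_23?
Since 23 is prime, by Fermat 11^(-1) ≡ 11^{21} ≡ 21 mod 23. Verify: 11 × 21 = 231 ≡ 1 mod 23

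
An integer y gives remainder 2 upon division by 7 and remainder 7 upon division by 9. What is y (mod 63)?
M = 7 × 9 = 63. M₁ = 9, y₁ ≡ 4 (mod 7). M₂ = 7, y₂ ≡ 4 (mod 9). y = 2×9×4 + 7×7×4 ≡ 16 (mod 63)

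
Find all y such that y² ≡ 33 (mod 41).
The square roots of 33 mod 41 are 19 and 22. Verify: 19² = 361 ≡ 33 (mod 41)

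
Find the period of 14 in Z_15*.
Powers of 14 mod 15: 14^1≡14, 14^2≡1. ord_15(14) = 2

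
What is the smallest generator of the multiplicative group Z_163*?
g = 2. Powers: [2, 4, 8, 16, 32, 64, 128, 93, ...] generates all 162 non-zero residues.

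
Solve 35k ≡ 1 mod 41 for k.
Since 41 is prime, by Fermat 35^(-1) ≡ 35^{39} ≡ 34 mod 41. Verify: 35 × 34 = 1190 ≡ 1 mod 41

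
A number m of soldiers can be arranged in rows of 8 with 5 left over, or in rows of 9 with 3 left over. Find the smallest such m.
M = 8 × 9 = 72. M₁ = 9, y₁ ≡ 1 mod 8. M₂ = 8, y₂ ≡ 8 mod 9. m = 5×9×1 + 3×8×8 ≡ 21 mod 72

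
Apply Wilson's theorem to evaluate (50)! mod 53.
(52)! = (50)! × (51) × (52) ≡ -1 (mod 53). So (50)! ≡ -1 × [(52)(51)]^(-1) ≡ 26 (mod 53)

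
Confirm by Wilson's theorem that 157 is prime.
(156)! mod 157 = 156. Since this equals -1 (mod 157), Wilson confirms 157 is prime.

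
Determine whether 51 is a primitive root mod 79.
51^{39} ≡ 1 (mod 79) and 39 < 78, so ord_79(51) = 39 ≠ 78 and 51 is not a primitive root.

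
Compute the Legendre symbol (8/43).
(8/43) = 8^{21} mod 43 = -1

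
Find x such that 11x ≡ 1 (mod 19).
Since 19 is prime, by Fermat 11^(-1) ≡ 11^{17} ≡ 7 (mod 19). Verify: 11 × 7 = 77 ≡ 1 (mod 19)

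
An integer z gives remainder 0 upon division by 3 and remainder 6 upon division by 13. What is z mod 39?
M = 3 × 13 = 39. M₁ = 13, y₁ ≡ 1 mod 3. M₂ = 3, y₂ ≡ 9 mod 13. z = 0×13×1 + 6×3×9 ≡ 6 mod 39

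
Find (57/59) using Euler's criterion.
(57/59) = 57^{29} mod 59 = 1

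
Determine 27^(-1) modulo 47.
Since 47 is prime, by Fermat 27^(-1) ≡ 27^{45} ≡ 7 (mod 47). Verify: 27 × 7 = 189 ≡ 1 (mod 47)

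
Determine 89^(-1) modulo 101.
Since 101 is prime, by Fermat 89^(-1) ≡ 89^{99} ≡ 42 (mod 101). Verify: 89 × 42 = 3738 ≡ 1 (mod 101)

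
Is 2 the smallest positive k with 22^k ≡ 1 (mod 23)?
Powers of 22 mod 23: 22^1≡22, 22^2≡1. First k with 22^k≡1 is k=2. Yes, ord_23(22) = 2.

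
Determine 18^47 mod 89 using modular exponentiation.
By repeated squaring mod 89: 18^{1}≡18, 18^{2}≡57, 18^{4}≡45, 18^{8}≡67, 18^{16}≡39, 18^{32}≡8. Then 18^{47} = 18^{32+8+4+2+1} ≡ 8 × 67 × 45 × 57 × 18 ≡ 47 mod 89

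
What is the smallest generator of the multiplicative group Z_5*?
g = 2. Powers: [2, 4, 3, 1] generates all 4 non-zero residues.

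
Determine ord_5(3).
Powers of 3 mod 5: 3^1≡3, 3^2≡4, 3^3≡2, 3^4≡1. Order = 4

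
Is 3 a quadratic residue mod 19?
By Euler's criterion: 3^{9} ≡ 18 (mod 19). Since this equals -1 (≡ 18), 3 is not a QR.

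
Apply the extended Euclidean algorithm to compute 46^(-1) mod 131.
Extended GCD: 46(-37) + 131(13) = 1. So 46^(-1) ≡ -37 ≡ 94 (mod 131). Verify: 46 × 94 = 4324 ≡ 1 (mod 131)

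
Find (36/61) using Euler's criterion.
(36/61) = 36^{30} mod 61 = 1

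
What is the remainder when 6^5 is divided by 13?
By repeated squaring mod 13: 6^{1}≡6, 6^{2}≡10, 6^{4}≡9. Then 6^{5} = 6^{4+1} ≡ 9 × 6 ≡ 2 mod 13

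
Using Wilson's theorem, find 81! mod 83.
(82)! = (81)! × (82) ≡ -1 (mod 83). So (81)! ≡ -1 × (82)^(-1) ≡ (-1)×(-1) = 1 (mod 83)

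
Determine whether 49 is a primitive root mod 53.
49^{13} ≡ 1 (mod 53) and 13 < 52, so ord_53(49) = 13 ≠ 52 and 49 is not a primitive root.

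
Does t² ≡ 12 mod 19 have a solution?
By Euler's criterion: 12^{9} ≡ 18 mod 19. Since this equals -1 (≡ 18), 12 is not a QR.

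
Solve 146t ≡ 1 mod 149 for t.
Since 149 is prime, by Fermat 146^(-1) ≡ 146^{147} ≡ 99 mod 149. Verify: 146 × 99 = 14454 ≡ 1 mod 149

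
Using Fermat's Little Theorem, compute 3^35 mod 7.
By Fermat: 3^{6} ≡ 1 (mod 7). 35 = 5×6 + 5. So 3^{35} ≡ 3^{5} ≡ 5 (mod 7)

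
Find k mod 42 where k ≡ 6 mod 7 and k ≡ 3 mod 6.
M = 7 × 6 = 42. M₁ = 6, y₁ ≡ 6 mod 7. M₂ = 7, y₂ ≡ 1 mod 6. k = 6×6×6 + 3×7×1 ≡ 27 mod 42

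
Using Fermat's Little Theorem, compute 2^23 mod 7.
By Fermat: 2^{6} ≡ 1 mod 7. 23 = 3×6 + 5. So 2^{23} ≡ 2^{5} ≡ 4 mod 7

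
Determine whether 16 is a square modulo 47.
By Euler's criterion: 16^{23} ≡ 1 mod 47. Since this equals 1, 16 is a QR.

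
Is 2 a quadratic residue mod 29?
By Euler's criterion: 2^{14} ≡ 28 mod 29. Since this equals -1 (≡ 28), 2 is not a QR.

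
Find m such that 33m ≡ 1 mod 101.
Since 101 is prime, by Fermat 33^(-1) ≡ 33^{99} ≡ 49 mod 101. Verify: 33 × 49 = 1617 ≡ 1 mod 101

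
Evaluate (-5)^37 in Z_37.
Using Fermat: (-5)^{36} ≡ 1 (mod 37). 37 ≡ 1 (mod 36). So (-5)^{37} ≡ (-5)^{1} ≡ 32 (mod 37)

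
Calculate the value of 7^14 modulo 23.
By repeated squaring mod 23: 7^{1}≡7, 7^{2}≡3, 7^{4}≡9, 7^{8}≡12. Then 7^{14} = 7^{8+4+2} ≡ 12 × 9 × 3 ≡ 2 mod 23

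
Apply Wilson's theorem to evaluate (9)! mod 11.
(10)! = (9)! × (10) ≡ -1 mod 11. So (9)! ≡ -1 × (10)^(-1) ≡ (-1)×(-1) = 1 mod 11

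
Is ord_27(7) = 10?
Powers of 7 mod 27: 7^1≡7, 7^2≡22, 7^3≡19, 7^4≡25, 7^5≡13, 7^6≡10, 7^7≡16, 7^8≡4, 7^9≡1. Already 7^9≡1, so the order is 9 < 10. No, the actual order is 9.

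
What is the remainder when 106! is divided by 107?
By Wilson's theorem, (106)! ≡ -1 ≡ 106 mod 107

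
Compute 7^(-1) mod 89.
Since 89 is prime, by Fermat 7^(-1) ≡ 7^{87} ≡ 51 mod 89. Verify: 7 × 51 = 357 ≡ 1 mod 89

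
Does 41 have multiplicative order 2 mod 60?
Powers of 41 mod 60: 41^1≡41, 41^2≡1. First k with 41^k≡1 is k=2. Yes, ord_60(41) = 2.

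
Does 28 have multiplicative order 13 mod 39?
Powers of 28 mod 39: 28^1≡28, 28^2≡4, 28^3≡34, 28^4≡16, 28^5≡19, 28^6≡25, 28^7≡37, 28^8≡22, 28^9≡31, 28^10≡10, 28^11≡7, 28^12≡1. Already 28^12≡1, so the order is 12 < 13. No, the actual order is 12.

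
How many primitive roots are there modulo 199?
There are φ(199-1) = φ(198) = 60 primitive roots modulo 199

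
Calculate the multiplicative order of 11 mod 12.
Powers of 11 mod 12: 11^1≡11, 11^2≡1. So the order of 11 is 2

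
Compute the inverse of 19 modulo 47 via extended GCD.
Extended GCD: 19(5) + 47(-2) = 1. So 19^(-1) ≡ 5 mod 47. Verify: 19 × 5 = 95 ≡ 1 mod 47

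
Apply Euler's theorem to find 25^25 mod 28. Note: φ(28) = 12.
By Euler: 25^{12} ≡ 1 mod 28 since gcd(25, 28) = 1. 25 = 2×12 + 1. So 25^{25} ≡ 25^{1} ≡ 25 mod 28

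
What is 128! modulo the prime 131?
(130)! = (128)! × (129) × (130) ≡ -1 (mod 131). So (128)! ≡ -1 × [(130)(129)]^(-1) ≡ 65 (mod 131)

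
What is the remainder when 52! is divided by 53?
By Wilson's theorem, (52)! ≡ -1 ≡ 52 mod 53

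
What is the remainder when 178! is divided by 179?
By Wilson's theorem, (178)! ≡ -1 ≡ 178 mod 179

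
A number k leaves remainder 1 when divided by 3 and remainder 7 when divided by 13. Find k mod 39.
M = 3 × 13 = 39. M₁ = 13, y₁ ≡ 1 mod 3. M₂ = 3, y₂ ≡ 9 mod 13. k = 1×13×1 + 7×3×9 ≡ 7 mod 39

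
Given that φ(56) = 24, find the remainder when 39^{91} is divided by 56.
By Euler: 39^{24} ≡ 1 mod 56 since gcd(39, 56) = 1. 91 = 3×24 + 19. So 39^{91} ≡ 39^{19} ≡ 39 mod 56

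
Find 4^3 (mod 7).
4^{3} = 64 ≡ 1 (mod 7)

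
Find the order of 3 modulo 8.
Powers of 3 mod 8: 3^1≡3, 3^2≡1. So the order of 3 is 2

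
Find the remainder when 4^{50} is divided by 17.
By Fermat: 4^{16} ≡ 1 (mod 17). 50 = 3×16 + 2. So 4^{50} ≡ 4^{2} ≡ 16 (mod 17)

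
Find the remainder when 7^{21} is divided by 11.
By Fermat: 7^{10} ≡ 1 mod 11. 21 = 2×10 + 1. So 7^{21} ≡ 7^{1} ≡ 7 mod 11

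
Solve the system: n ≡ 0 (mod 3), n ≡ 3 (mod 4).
M = 3 × 4 = 12. M₁ = 4, y₁ ≡ 1 (mod 3). M₂ = 3, y₂ ≡ 3 (mod 4). n = 0×4×1 + 3×3×3 ≡ 3 (mod 12)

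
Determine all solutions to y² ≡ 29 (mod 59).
The square roots of 29 mod 59 are 41 and 18. Verify: 41² = 1681 ≡ 29 (mod 59)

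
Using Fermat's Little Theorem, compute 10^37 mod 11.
By Fermat: 10^{10} ≡ 1 mod 11. 37 = 3×10 + 7. So 10^{37} ≡ 10^{7} ≡ 10 mod 11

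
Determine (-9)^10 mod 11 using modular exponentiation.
Using Fermat: (-9)^{10} ≡ 1 (mod 11). 10 ≡ 0 (mod 10). So (-9)^{10} ≡ (-9)^{0} ≡ 1 (mod 11)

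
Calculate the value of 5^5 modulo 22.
By repeated squaring (mod 22): 5^{1}≡5, 5^{2}≡3, 5^{4}≡9. Then 5^{5} = 5^{4+1} ≡ 9 × 5 ≡ 1 (mod 22)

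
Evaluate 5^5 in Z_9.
By repeated squaring (mod 9): 5^{1}≡5, 5^{2}≡7, 5^{4}≡4. Then 5^{5} = 5^{4+1} ≡ 4 × 5 ≡ 2 (mod 9)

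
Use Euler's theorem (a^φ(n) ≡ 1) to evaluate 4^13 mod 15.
By Euler: 4^{8} ≡ 1 mod 15 since gcd(4, 15) = 1. 13 = 1×8 + 5. So 4^{13} ≡ 4^{5} ≡ 4 mod 15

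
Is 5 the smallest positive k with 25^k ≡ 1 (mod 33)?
Powers of 25 mod 33: 25^1≡25, 25^2≡31, 25^3≡16, 25^4≡4, 25^5≡1. First k with 25^k≡1 is k=5. Yes, ord_33(25) = 5.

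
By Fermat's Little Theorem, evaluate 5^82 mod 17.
By Fermat: 5^{16} ≡ 1 (mod 17). 82 = 5×16 + 2. So 5^{82} ≡ 5^{2} ≡ 8 (mod 17)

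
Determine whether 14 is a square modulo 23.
By Euler's criterion: 14^{11} ≡ 22 (mod 23). Since this equals -1 (≡ 22), 14 is not a QR.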